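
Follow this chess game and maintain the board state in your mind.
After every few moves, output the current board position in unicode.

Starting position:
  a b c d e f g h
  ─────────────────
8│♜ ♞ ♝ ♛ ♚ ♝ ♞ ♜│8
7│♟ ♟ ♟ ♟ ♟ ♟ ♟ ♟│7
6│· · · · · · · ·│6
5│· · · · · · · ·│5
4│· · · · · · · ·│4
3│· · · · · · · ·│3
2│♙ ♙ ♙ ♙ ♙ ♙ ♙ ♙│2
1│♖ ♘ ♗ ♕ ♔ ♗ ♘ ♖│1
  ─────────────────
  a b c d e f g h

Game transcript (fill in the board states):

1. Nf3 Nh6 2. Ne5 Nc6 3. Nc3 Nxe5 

  a b c d e f g h
  ─────────────────
8│♜ · ♝ ♛ ♚ ♝ · ♜│8
7│♟ ♟ ♟ ♟ ♟ ♟ ♟ ♟│7
6│· · · · · · · ♞│6
5│· · · · ♞ · · ·│5
4│· · · · · · · ·│4
3│· · ♘ · · · · ·│3
2│♙ ♙ ♙ ♙ ♙ ♙ ♙ ♙│2
1│♖ · ♗ ♕ ♔ ♗ · ♖│1
  ─────────────────
  a b c d e f g h

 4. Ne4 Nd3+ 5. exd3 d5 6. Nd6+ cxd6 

  a b c d e f g h
  ─────────────────
8│♜ · ♝ ♛ ♚ ♝ · ♜│8
7│♟ ♟ · · ♟ ♟ ♟ ♟│7
6│· · · ♟ · · · ♞│6
5│· · · ♟ · · · ·│5
4│· · · · · · · ·│4
3│· · · ♙ · · · ·│3
2│♙ ♙ ♙ ♙ · ♙ ♙ ♙│2
1│♖ · ♗ ♕ ♔ ♗ · ♖│1
  ─────────────────
  a b c d e f g h

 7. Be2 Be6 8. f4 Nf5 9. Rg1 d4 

  a b c d e f g h
  ─────────────────
8│♜ · · ♛ ♚ ♝ · ♜│8
7│♟ ♟ · · ♟ ♟ ♟ ♟│7
6│· · · ♟ ♝ · · ·│6
5│· · · · · ♞ · ·│5
4│· · · ♟ · ♙ · ·│4
3│· · · ♙ · · · ·│3
2│♙ ♙ ♙ ♙ ♗ · ♙ ♙│2
1│♖ · ♗ ♕ ♔ · ♖ ·│1
  ─────────────────
  a b c d e f g h

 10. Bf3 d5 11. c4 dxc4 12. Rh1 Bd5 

  a b c d e f g h
  ─────────────────
8│♜ · · ♛ ♚ ♝ · ♜│8
7│♟ ♟ · · ♟ ♟ ♟ ♟│7
6│· · · · · · · ·│6
5│· · · ♝ · ♞ · ·│5
4│· · ♟ ♟ · ♙ · ·│4
3│· · · ♙ · ♗ · ·│3
2│♙ ♙ · ♙ · · ♙ ♙│2
1│♖ · ♗ ♕ ♔ · · ♖│1
  ─────────────────
  a b c d e f g h



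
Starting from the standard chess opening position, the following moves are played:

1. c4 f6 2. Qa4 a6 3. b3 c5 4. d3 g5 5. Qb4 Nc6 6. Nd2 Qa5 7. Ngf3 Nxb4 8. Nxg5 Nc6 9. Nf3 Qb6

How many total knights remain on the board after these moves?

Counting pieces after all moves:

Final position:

  a b c d e f g h
  ─────────────────
8│♜ · ♝ · ♚ ♝ ♞ ♜│8
7│· ♟ · ♟ ♟ · · ♟│7
6│♟ ♛ ♞ · · ♟ · ·│6
5│· · ♟ · · · · ·│5
4│· · ♙ · · · · ·│4
3│· ♙ · ♙ · ♘ · ·│3
2│♙ · · ♘ ♙ ♙ ♙ ♙│2
1│♖ · ♗ · ♔ ♗ · ♖│1
  ─────────────────
  a b c d e f g h


4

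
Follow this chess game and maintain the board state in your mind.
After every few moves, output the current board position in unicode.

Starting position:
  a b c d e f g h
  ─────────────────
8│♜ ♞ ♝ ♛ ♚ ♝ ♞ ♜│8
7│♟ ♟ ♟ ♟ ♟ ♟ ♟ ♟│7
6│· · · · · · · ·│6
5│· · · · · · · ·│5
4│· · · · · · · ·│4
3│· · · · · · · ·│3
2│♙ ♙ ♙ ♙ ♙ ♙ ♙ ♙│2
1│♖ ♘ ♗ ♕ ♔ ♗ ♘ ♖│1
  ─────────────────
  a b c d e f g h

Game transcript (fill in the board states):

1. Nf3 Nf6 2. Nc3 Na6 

  a b c d e f g h
  ─────────────────
8│♜ · ♝ ♛ ♚ ♝ · ♜│8
7│♟ ♟ ♟ ♟ ♟ ♟ ♟ ♟│7
6│♞ · · · · ♞ · ·│6
5│· · · · · · · ·│5
4│· · · · · · · ·│4
3│· · ♘ · · ♘ · ·│3
2│♙ ♙ ♙ ♙ ♙ ♙ ♙ ♙│2
1│♖ · ♗ ♕ ♔ ♗ · ♖│1
  ─────────────────
  a b c d e f g h

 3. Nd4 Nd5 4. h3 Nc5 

  a b c d e f g h
  ─────────────────
8│♜ · ♝ ♛ ♚ ♝ · ♜│8
7│♟ ♟ ♟ ♟ ♟ ♟ ♟ ♟│7
6│· · · · · · · ·│6
5│· · ♞ ♞ · · · ·│5
4│· · · ♘ · · · ·│4
3│· · ♘ · · · · ♙│3
2│♙ ♙ ♙ ♙ ♙ ♙ ♙ ·│2
1│♖ · ♗ ♕ ♔ ♗ · ♖│1
  ─────────────────
  a b c d e f g h

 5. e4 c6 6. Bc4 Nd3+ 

  a b c d e f g h
  ─────────────────
8│♜ · ♝ ♛ ♚ ♝ · ♜│8
7│♟ ♟ · ♟ ♟ ♟ ♟ ♟│7
6│· · ♟ · · · · ·│6
5│· · · ♞ · · · ·│5
4│· · ♗ ♘ ♙ · · ·│4
3│· · ♘ ♞ · · · ♙│3
2│♙ ♙ ♙ ♙ · ♙ ♙ ·│2
1│♖ · ♗ ♕ ♔ · · ♖│1
  ─────────────────
  a b c d e f g h

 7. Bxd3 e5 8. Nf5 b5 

  a b c d e f g h
  ─────────────────
8│♜ · ♝ ♛ ♚ ♝ · ♜│8
7│♟ · · ♟ · ♟ ♟ ♟│7
6│· · ♟ · · · · ·│6
5│· ♟ · ♞ ♟ ♘ · ·│5
4│· · · · ♙ · · ·│4
3│· · ♘ ♗ · · · ♙│3
2│♙ ♙ ♙ ♙ · ♙ ♙ ·│2
1│♖ · ♗ ♕ ♔ · · ♖│1
  ─────────────────
  a b c d e f g h

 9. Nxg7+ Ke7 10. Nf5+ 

  a b c d e f g h
  ─────────────────
8│♜ · ♝ ♛ · ♝ · ♜│8
7│♟ · · ♟ ♚ ♟ · ♟│7
6│· · ♟ · · · · ·│6
5│· ♟ · ♞ ♟ ♘ · ·│5
4│· · · · ♙ · · ·│4
3│· · ♘ ♗ · · · ♙│3
2│♙ ♙ ♙ ♙ · ♙ ♙ ·│2
1│♖ · ♗ ♕ ♔ · · ♖│1
  ─────────────────
  a b c d e f g h


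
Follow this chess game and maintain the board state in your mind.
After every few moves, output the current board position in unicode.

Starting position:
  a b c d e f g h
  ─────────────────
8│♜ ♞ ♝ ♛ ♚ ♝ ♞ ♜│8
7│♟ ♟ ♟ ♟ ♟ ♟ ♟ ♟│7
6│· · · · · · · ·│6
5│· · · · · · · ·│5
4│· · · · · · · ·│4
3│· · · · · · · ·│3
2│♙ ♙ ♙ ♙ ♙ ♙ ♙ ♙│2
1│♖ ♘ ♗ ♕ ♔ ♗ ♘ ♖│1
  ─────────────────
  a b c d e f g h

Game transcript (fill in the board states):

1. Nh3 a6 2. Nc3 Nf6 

  a b c d e f g h
  ─────────────────
8│♜ ♞ ♝ ♛ ♚ ♝ · ♜│8
7│· ♟ ♟ ♟ ♟ ♟ ♟ ♟│7
6│♟ · · · · ♞ · ·│6
5│· · · · · · · ·│5
4│· · · · · · · ·│4
3│· · ♘ · · · · ♘│3
2│♙ ♙ ♙ ♙ ♙ ♙ ♙ ♙│2
1│♖ · ♗ ♕ ♔ ♗ · ♖│1
  ─────────────────
  a b c d e f g h

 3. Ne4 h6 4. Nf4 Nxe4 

  a b c d e f g h
  ─────────────────
8│♜ ♞ ♝ ♛ ♚ ♝ · ♜│8
7│· ♟ ♟ ♟ ♟ ♟ ♟ ·│7
6│♟ · · · · · · ♟│6
5│· · · · · · · ·│5
4│· · · · ♞ ♘ · ·│4
3│· · · · · · · ·│3
2│♙ ♙ ♙ ♙ ♙ ♙ ♙ ♙│2
1│♖ · ♗ ♕ ♔ ♗ · ♖│1
  ─────────────────
  a b c d e f g h

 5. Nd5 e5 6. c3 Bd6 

  a b c d e f g h
  ─────────────────
8│♜ ♞ ♝ ♛ ♚ · · ♜│8
7│· ♟ ♟ ♟ · ♟ ♟ ·│7
6│♟ · · ♝ · · · ♟│6
5│· · · ♘ ♟ · · ·│5
4│· · · · ♞ · · ·│4
3│· · ♙ · · · · ·│3
2│♙ ♙ · ♙ ♙ ♙ ♙ ♙│2
1│♖ · ♗ ♕ ♔ ♗ · ♖│1
  ─────────────────
  a b c d e f g h

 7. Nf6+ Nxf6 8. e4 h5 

  a b c d e f g h
  ─────────────────
8│♜ ♞ ♝ ♛ ♚ · · ♜│8
7│· ♟ ♟ ♟ · ♟ ♟ ·│7
6│♟ · · ♝ · ♞ · ·│6
5│· · · · ♟ · · ♟│5
4│· · · · ♙ · · ·│4
3│· · ♙ · · · · ·│3
2│♙ ♙ · ♙ · ♙ ♙ ♙│2
1│♖ · ♗ ♕ ♔ ♗ · ♖│1
  ─────────────────
  a b c d e f g h

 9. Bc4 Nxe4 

  a b c d e f g h
  ─────────────────
8│♜ ♞ ♝ ♛ ♚ · · ♜│8
7│· ♟ ♟ ♟ · ♟ ♟ ·│7
6│♟ · · ♝ · · · ·│6
5│· · · · ♟ · · ♟│5
4│· · ♗ · ♞ · · ·│4
3│· · ♙ · · · · ·│3
2│♙ ♙ · ♙ · ♙ ♙ ♙│2
1│♖ · ♗ ♕ ♔ · · ♖│1
  ─────────────────
  a b c d e f g h


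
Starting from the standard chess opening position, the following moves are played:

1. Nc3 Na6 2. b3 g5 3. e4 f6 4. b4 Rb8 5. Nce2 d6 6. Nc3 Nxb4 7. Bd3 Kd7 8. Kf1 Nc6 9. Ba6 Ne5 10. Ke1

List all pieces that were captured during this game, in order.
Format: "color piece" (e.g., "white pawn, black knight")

Tracking captures:
  Nxb4: captured white pawn

white pawn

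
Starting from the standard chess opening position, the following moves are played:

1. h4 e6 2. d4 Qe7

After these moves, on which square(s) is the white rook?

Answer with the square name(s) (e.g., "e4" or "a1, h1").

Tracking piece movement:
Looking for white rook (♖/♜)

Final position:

  a b c d e f g h
  ─────────────────
8│♜ ♞ ♝ · ♚ ♝ ♞ ♜│8
7│♟ ♟ ♟ ♟ ♛ ♟ ♟ ♟│7
6│· · · · ♟ · · ·│6
5│· · · · · · · ·│5
4│· · · ♙ · · · ♙│4
3│· · · · · · · ·│3
2│♙ ♙ ♙ · ♙ ♙ ♙ ·│2
1│♖ ♘ ♗ ♕ ♔ ♗ ♘ ♖│1
  ─────────────────
  a b c d e f g h


a1, h1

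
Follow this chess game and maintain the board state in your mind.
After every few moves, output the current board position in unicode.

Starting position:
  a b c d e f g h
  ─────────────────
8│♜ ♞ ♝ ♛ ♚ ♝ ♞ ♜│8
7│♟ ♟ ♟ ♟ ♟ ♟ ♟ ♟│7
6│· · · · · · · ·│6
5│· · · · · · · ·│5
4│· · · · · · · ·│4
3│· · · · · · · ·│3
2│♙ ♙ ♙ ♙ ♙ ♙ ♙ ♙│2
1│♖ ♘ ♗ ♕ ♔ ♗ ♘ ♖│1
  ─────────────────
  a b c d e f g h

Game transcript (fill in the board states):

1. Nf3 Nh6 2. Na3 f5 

  a b c d e f g h
  ─────────────────
8│♜ ♞ ♝ ♛ ♚ ♝ · ♜│8
7│♟ ♟ ♟ ♟ ♟ · ♟ ♟│7
6│· · · · · · · ♞│6
5│· · · · · ♟ · ·│5
4│· · · · · · · ·│4
3│♘ · · · · ♘ · ·│3
2│♙ ♙ ♙ ♙ ♙ ♙ ♙ ♙│2
1│♖ · ♗ ♕ ♔ ♗ · ♖│1
  ─────────────────
  a b c d e f g h

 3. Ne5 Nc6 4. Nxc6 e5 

  a b c d e f g h
  ─────────────────
8│♜ · ♝ ♛ ♚ ♝ · ♜│8
7│♟ ♟ ♟ ♟ · · ♟ ♟│7
6│· · ♘ · · · · ♞│6
5│· · · · ♟ ♟ · ·│5
4│· · · · · · · ·│4
3│♘ · · · · · · ·│3
2│♙ ♙ ♙ ♙ ♙ ♙ ♙ ♙│2
1│♖ · ♗ ♕ ♔ ♗ · ♖│1
  ─────────────────
  a b c d e f g h

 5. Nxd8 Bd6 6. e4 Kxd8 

  a b c d e f g h
  ─────────────────
8│♜ · ♝ ♚ · · · ♜│8
7│♟ ♟ ♟ ♟ · · ♟ ♟│7
6│· · · ♝ · · · ♞│6
5│· · · · ♟ ♟ · ·│5
4│· · · · ♙ · · ·│4
3│♘ · · · · · · ·│3
2│♙ ♙ ♙ ♙ · ♙ ♙ ♙│2
1│♖ · ♗ ♕ ♔ ♗ · ♖│1
  ─────────────────
  a b c d e f g h

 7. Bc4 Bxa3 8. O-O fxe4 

  a b c d e f g h
  ─────────────────
8│♜ · ♝ ♚ · · · ♜│8
7│♟ ♟ ♟ ♟ · · ♟ ♟│7
6│· · · · · · · ♞│6
5│· · · · ♟ · · ·│5
4│· · ♗ · ♟ · · ·│4
3│♝ · · · · · · ·│3
2│♙ ♙ ♙ ♙ · ♙ ♙ ♙│2
1│♖ · ♗ ♕ · ♖ ♔ ·│1
  ─────────────────
  a b c d e f g h

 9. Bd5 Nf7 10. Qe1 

  a b c d e f g h
  ─────────────────
8│♜ · ♝ ♚ · · · ♜│8
7│♟ ♟ ♟ ♟ · ♞ ♟ ♟│7
6│· · · · · · · ·│6
5│· · · ♗ ♟ · · ·│5
4│· · · · ♟ · · ·│4
3│♝ · · · · · · ·│3
2│♙ ♙ ♙ ♙ · ♙ ♙ ♙│2
1│♖ · ♗ · ♕ ♖ ♔ ·│1
  ─────────────────
  a b c d e f g h


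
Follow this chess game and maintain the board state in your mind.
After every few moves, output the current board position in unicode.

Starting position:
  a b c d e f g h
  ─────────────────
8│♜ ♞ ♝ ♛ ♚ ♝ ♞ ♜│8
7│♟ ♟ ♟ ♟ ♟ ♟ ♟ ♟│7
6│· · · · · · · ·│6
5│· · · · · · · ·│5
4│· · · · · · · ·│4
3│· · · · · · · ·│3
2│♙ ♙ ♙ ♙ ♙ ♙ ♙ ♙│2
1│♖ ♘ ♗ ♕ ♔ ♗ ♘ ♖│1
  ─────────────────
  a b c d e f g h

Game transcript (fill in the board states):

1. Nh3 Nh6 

  a b c d e f g h
  ─────────────────
8│♜ ♞ ♝ ♛ ♚ ♝ · ♜│8
7│♟ ♟ ♟ ♟ ♟ ♟ ♟ ♟│7
6│· · · · · · · ♞│6
5│· · · · · · · ·│5
4│· · · · · · · ·│4
3│· · · · · · · ♘│3
2│♙ ♙ ♙ ♙ ♙ ♙ ♙ ♙│2
1│♖ ♘ ♗ ♕ ♔ ♗ · ♖│1
  ─────────────────
  a b c d e f g h

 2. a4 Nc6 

  a b c d e f g h
  ─────────────────
8│♜ · ♝ ♛ ♚ ♝ · ♜│8
7│♟ ♟ ♟ ♟ ♟ ♟ ♟ ♟│7
6│· · ♞ · · · · ♞│6
5│· · · · · · · ·│5
4│♙ · · · · · · ·│4
3│· · · · · · · ♘│3
2│· ♙ ♙ ♙ ♙ ♙ ♙ ♙│2
1│♖ ♘ ♗ ♕ ♔ ♗ · ♖│1
  ─────────────────
  a b c d e f g h

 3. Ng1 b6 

  a b c d e f g h
  ─────────────────
8│♜ · ♝ ♛ ♚ ♝ · ♜│8
7│♟ · ♟ ♟ ♟ ♟ ♟ ♟│7
6│· ♟ ♞ · · · · ♞│6
5│· · · · · · · ·│5
4│♙ · · · · · · ·│4
3│· · · · · · · ·│3
2│· ♙ ♙ ♙ ♙ ♙ ♙ ♙│2
1│♖ ♘ ♗ ♕ ♔ ♗ ♘ ♖│1
  ─────────────────
  a b c d e f g h

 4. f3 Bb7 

  a b c d e f g h
  ─────────────────
8│♜ · · ♛ ♚ ♝ · ♜│8
7│♟ ♝ ♟ ♟ ♟ ♟ ♟ ♟│7
6│· ♟ ♞ · · · · ♞│6
5│· · · · · · · ·│5
4│♙ · · · · · · ·│4
3│· · · · · ♙ · ·│3
2│· ♙ ♙ ♙ ♙ · ♙ ♙│2
1│♖ ♘ ♗ ♕ ♔ ♗ ♘ ♖│1
  ─────────────────
  a b c d e f g h

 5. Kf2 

  a b c d e f g h
  ─────────────────
8│♜ · · ♛ ♚ ♝ · ♜│8
7│♟ ♝ ♟ ♟ ♟ ♟ ♟ ♟│7
6│· ♟ ♞ · · · · ♞│6
5│· · · · · · · ·│5
4│♙ · · · · · · ·│4
3│· · · · · ♙ · ·│3
2│· ♙ ♙ ♙ ♙ ♔ ♙ ♙│2
1│♖ ♘ ♗ ♕ · ♗ ♘ ♖│1
  ─────────────────
  a b c d e f g h


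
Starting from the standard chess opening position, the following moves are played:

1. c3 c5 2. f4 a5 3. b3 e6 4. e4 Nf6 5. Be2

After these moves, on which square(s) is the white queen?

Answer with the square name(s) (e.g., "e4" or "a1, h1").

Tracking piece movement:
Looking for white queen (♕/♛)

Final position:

  a b c d e f g h
  ─────────────────
8│♜ ♞ ♝ ♛ ♚ ♝ · ♜│8
7│· ♟ · ♟ · ♟ ♟ ♟│7
6│· · · · ♟ ♞ · ·│6
5│♟ · ♟ · · · · ·│5
4│· · · · ♙ ♙ · ·│4
3│· ♙ ♙ · · · · ·│3
2│♙ · · ♙ ♗ · ♙ ♙│2
1│♖ ♘ ♗ ♕ ♔ · ♘ ♖│1
  ─────────────────
  a b c d e f g h


d1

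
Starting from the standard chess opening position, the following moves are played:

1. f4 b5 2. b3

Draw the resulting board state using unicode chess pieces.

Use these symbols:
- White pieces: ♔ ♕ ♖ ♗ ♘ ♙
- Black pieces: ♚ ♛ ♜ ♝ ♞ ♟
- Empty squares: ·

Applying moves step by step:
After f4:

♜ ♞ ♝ ♛ ♚ ♝ ♞ ♜
♟ ♟ ♟ ♟ ♟ ♟ ♟ ♟
· · · · · · · ·
· · · · · · · ·
· · · · · ♙ · ·
· · · · · · · ·
♙ ♙ ♙ ♙ ♙ · ♙ ♙
♖ ♘ ♗ ♕ ♔ ♗ ♘ ♖


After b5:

♜ ♞ ♝ ♛ ♚ ♝ ♞ ♜
♟ · ♟ ♟ ♟ ♟ ♟ ♟
· · · · · · · ·
· ♟ · · · · · ·
· · · · · ♙ · ·
· · · · · · · ·
♙ ♙ ♙ ♙ ♙ · ♙ ♙
♖ ♘ ♗ ♕ ♔ ♗ ♘ ♖


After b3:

♜ ♞ ♝ ♛ ♚ ♝ ♞ ♜
♟ · ♟ ♟ ♟ ♟ ♟ ♟
· · · · · · · ·
· ♟ · · · · · ·
· · · · · ♙ · ·
· ♙ · · · · · ·
♙ · ♙ ♙ ♙ · ♙ ♙
♖ ♘ ♗ ♕ ♔ ♗ ♘ ♖



  a b c d e f g h
  ─────────────────
8│♜ ♞ ♝ ♛ ♚ ♝ ♞ ♜│8
7│♟ · ♟ ♟ ♟ ♟ ♟ ♟│7
6│· · · · · · · ·│6
5│· ♟ · · · · · ·│5
4│· · · · · ♙ · ·│4
3│· ♙ · · · · · ·│3
2│♙ · ♙ ♙ ♙ · ♙ ♙│2
1│♖ ♘ ♗ ♕ ♔ ♗ ♘ ♖│1
  ─────────────────
  a b c d e f g h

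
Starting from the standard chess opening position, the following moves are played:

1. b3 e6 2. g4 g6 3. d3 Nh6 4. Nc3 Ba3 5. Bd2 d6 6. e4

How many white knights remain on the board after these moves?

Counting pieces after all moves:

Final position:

  a b c d e f g h
  ─────────────────
8│♜ ♞ ♝ ♛ ♚ · · ♜│8
7│♟ ♟ ♟ · · ♟ · ♟│7
6│· · · ♟ ♟ · ♟ ♞│6
5│· · · · · · · ·│5
4│· · · · ♙ · ♙ ·│4
3│♝ ♙ ♘ ♙ · · · ·│3
2│♙ · ♙ ♗ · ♙ · ♙│2
1│♖ · · ♕ ♔ ♗ ♘ ♖│1
  ─────────────────
  a b c d e f g h


2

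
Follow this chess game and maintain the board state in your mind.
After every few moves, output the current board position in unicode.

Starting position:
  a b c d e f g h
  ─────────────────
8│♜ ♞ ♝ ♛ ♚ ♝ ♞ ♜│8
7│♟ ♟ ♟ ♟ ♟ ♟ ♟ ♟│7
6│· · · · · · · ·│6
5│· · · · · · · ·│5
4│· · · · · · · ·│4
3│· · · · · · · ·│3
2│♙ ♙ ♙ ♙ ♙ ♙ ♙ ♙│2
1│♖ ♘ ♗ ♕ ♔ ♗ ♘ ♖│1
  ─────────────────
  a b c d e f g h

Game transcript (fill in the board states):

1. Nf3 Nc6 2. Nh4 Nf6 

  a b c d e f g h
  ─────────────────
8│♜ · ♝ ♛ ♚ ♝ · ♜│8
7│♟ ♟ ♟ ♟ ♟ ♟ ♟ ♟│7
6│· · ♞ · · ♞ · ·│6
5│· · · · · · · ·│5
4│· · · · · · · ♘│4
3│· · · · · · · ·│3
2│♙ ♙ ♙ ♙ ♙ ♙ ♙ ♙│2
1│♖ ♘ ♗ ♕ ♔ ♗ · ♖│1
  ─────────────────
  a b c d e f g h

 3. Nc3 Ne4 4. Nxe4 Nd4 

  a b c d e f g h
  ─────────────────
8│♜ · ♝ ♛ ♚ ♝ · ♜│8
7│♟ ♟ ♟ ♟ ♟ ♟ ♟ ♟│7
6│· · · · · · · ·│6
5│· · · · · · · ·│5
4│· · · ♞ ♘ · · ♘│4
3│· · · · · · · ·│3
2│♙ ♙ ♙ ♙ ♙ ♙ ♙ ♙│2
1│♖ · ♗ ♕ ♔ ♗ · ♖│1
  ─────────────────
  a b c d e f g h

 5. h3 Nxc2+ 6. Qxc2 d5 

  a b c d e f g h
  ─────────────────
8│♜ · ♝ ♛ ♚ ♝ · ♜│8
7│♟ ♟ ♟ · ♟ ♟ ♟ ♟│7
6│· · · · · · · ·│6
5│· · · ♟ · · · ·│5
4│· · · · ♘ · · ♘│4
3│· · · · · · · ♙│3
2│♙ ♙ ♕ ♙ ♙ ♙ ♙ ·│2
1│♖ · ♗ · ♔ ♗ · ♖│1
  ─────────────────
  a b c d e f g h

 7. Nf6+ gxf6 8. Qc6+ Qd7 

  a b c d e f g h
  ─────────────────
8│♜ · ♝ · ♚ ♝ · ♜│8
7│♟ ♟ ♟ ♛ ♟ ♟ · ♟│7
6│· · ♕ · · ♟ · ·│6
5│· · · ♟ · · · ·│5
4│· · · · · · · ♘│4
3│· · · · · · · ♙│3
2│♙ ♙ · ♙ ♙ ♙ ♙ ·│2
1│♖ · ♗ · ♔ ♗ · ♖│1
  ─────────────────
  a b c d e f g h

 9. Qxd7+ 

  a b c d e f g h
  ─────────────────
8│♜ · ♝ · ♚ ♝ · ♜│8
7│♟ ♟ ♟ ♕ ♟ ♟ · ♟│7
6│· · · · · ♟ · ·│6
5│· · · ♟ · · · ·│5
4│· · · · · · · ♘│4
3│· · · · · · · ♙│3
2│♙ ♙ · ♙ ♙ ♙ ♙ ·│2
1│♖ · ♗ · ♔ ♗ · ♖│1
  ─────────────────
  a b c d e f g h


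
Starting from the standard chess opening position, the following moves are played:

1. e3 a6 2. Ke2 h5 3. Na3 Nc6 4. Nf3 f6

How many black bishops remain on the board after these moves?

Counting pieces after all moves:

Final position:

  a b c d e f g h
  ─────────────────
8│♜ · ♝ ♛ ♚ ♝ ♞ ♜│8
7│· ♟ ♟ ♟ ♟ · ♟ ·│7
6│♟ · ♞ · · ♟ · ·│6
5│· · · · · · · ♟│5
4│· · · · · · · ·│4
3│♘ · · · ♙ ♘ · ·│3
2│♙ ♙ ♙ ♙ ♔ ♙ ♙ ♙│2
1│♖ · ♗ ♕ · ♗ · ♖│1
  ─────────────────
  a b c d e f g h


2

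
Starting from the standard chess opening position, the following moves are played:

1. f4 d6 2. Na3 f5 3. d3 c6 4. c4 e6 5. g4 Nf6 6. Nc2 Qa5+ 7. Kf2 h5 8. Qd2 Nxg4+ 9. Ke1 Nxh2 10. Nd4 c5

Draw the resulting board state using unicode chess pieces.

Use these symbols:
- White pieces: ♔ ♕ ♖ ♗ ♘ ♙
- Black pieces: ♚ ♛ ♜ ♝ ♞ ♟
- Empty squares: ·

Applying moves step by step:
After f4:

♜ ♞ ♝ ♛ ♚ ♝ ♞ ♜
♟ ♟ ♟ ♟ ♟ ♟ ♟ ♟
· · · · · · · ·
· · · · · · · ·
· · · · · ♙ · ·
· · · · · · · ·
♙ ♙ ♙ ♙ ♙ · ♙ ♙
♖ ♘ ♗ ♕ ♔ ♗ ♘ ♖


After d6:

♜ ♞ ♝ ♛ ♚ ♝ ♞ ♜
♟ ♟ ♟ · ♟ ♟ ♟ ♟
· · · ♟ · · · ·
· · · · · · · ·
· · · · · ♙ · ·
· · · · · · · ·
♙ ♙ ♙ ♙ ♙ · ♙ ♙
♖ ♘ ♗ ♕ ♔ ♗ ♘ ♖


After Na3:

♜ ♞ ♝ ♛ ♚ ♝ ♞ ♜
♟ ♟ ♟ · ♟ ♟ ♟ ♟
· · · ♟ · · · ·
· · · · · · · ·
· · · · · ♙ · ·
♘ · · · · · · ·
♙ ♙ ♙ ♙ ♙ · ♙ ♙
♖ · ♗ ♕ ♔ ♗ ♘ ♖


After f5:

♜ ♞ ♝ ♛ ♚ ♝ ♞ ♜
♟ ♟ ♟ · ♟ · ♟ ♟
· · · ♟ · · · ·
· · · · · ♟ · ·
· · · · · ♙ · ·
♘ · · · · · · ·
♙ ♙ ♙ ♙ ♙ · ♙ ♙
♖ · ♗ ♕ ♔ ♗ ♘ ♖


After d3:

♜ ♞ ♝ ♛ ♚ ♝ ♞ ♜
♟ ♟ ♟ · ♟ · ♟ ♟
· · · ♟ · · · ·
· · · · · ♟ · ·
· · · · · ♙ · ·
♘ · · ♙ · · · ·
♙ ♙ ♙ · ♙ · ♙ ♙
♖ · ♗ ♕ ♔ ♗ ♘ ♖


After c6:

♜ ♞ ♝ ♛ ♚ ♝ ♞ ♜
♟ ♟ · · ♟ · ♟ ♟
· · ♟ ♟ · · · ·
· · · · · ♟ · ·
· · · · · ♙ · ·
♘ · · ♙ · · · ·
♙ ♙ ♙ · ♙ · ♙ ♙
♖ · ♗ ♕ ♔ ♗ ♘ ♖


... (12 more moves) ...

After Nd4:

♜ ♞ ♝ · ♚ ♝ · ♜
♟ ♟ · · · · ♟ ·
· · ♟ ♟ ♟ · · ·
♛ · · · · ♟ · ♟
· · ♙ ♘ · ♙ · ·
· · · ♙ · · · ·
♙ ♙ · ♕ ♙ · · ♞
♖ · ♗ · ♔ ♗ ♘ ♖


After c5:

♜ ♞ ♝ · ♚ ♝ · ♜
♟ ♟ · · · · ♟ ·
· · · ♟ ♟ · · ·
♛ · ♟ · · ♟ · ♟
· · ♙ ♘ · ♙ · ·
· · · ♙ · · · ·
♙ ♙ · ♕ ♙ · · ♞
♖ · ♗ · ♔ ♗ ♘ ♖



  a b c d e f g h
  ─────────────────
8│♜ ♞ ♝ · ♚ ♝ · ♜│8
7│♟ ♟ · · · · ♟ ·│7
6│· · · ♟ ♟ · · ·│6
5│♛ · ♟ · · ♟ · ♟│5
4│· · ♙ ♘ · ♙ · ·│4
3│· · · ♙ · · · ·│3
2│♙ ♙ · ♕ ♙ · · ♞│2
1│♖ · ♗ · ♔ ♗ ♘ ♖│1
  ─────────────────
  a b c d e f g h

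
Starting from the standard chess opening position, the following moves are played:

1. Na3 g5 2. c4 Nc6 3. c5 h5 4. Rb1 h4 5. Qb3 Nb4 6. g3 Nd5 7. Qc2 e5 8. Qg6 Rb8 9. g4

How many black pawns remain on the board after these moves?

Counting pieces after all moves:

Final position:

  a b c d e f g h
  ─────────────────
8│· ♜ ♝ ♛ ♚ ♝ ♞ ♜│8
7│♟ ♟ ♟ ♟ · ♟ · ·│7
6│· · · · · · ♕ ·│6
5│· · ♙ ♞ ♟ · ♟ ·│5
4│· · · · · · ♙ ♟│4
3│♘ · · · · · · ·│3
2│♙ ♙ · ♙ ♙ ♙ · ♙│2
1│· ♖ ♗ · ♔ ♗ ♘ ♖│1
  ─────────────────
  a b c d e f g h


8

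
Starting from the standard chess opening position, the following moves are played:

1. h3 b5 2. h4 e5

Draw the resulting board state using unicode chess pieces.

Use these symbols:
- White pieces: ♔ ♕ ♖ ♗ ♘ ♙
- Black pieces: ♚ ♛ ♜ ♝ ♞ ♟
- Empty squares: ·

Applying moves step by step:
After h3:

♜ ♞ ♝ ♛ ♚ ♝ ♞ ♜
♟ ♟ ♟ ♟ ♟ ♟ ♟ ♟
· · · · · · · ·
· · · · · · · ·
· · · · · · · ·
· · · · · · · ♙
♙ ♙ ♙ ♙ ♙ ♙ ♙ ·
♖ ♘ ♗ ♕ ♔ ♗ ♘ ♖


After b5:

♜ ♞ ♝ ♛ ♚ ♝ ♞ ♜
♟ · ♟ ♟ ♟ ♟ ♟ ♟
· · · · · · · ·
· ♟ · · · · · ·
· · · · · · · ·
· · · · · · · ♙
♙ ♙ ♙ ♙ ♙ ♙ ♙ ·
♖ ♘ ♗ ♕ ♔ ♗ ♘ ♖


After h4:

♜ ♞ ♝ ♛ ♚ ♝ ♞ ♜
♟ · ♟ ♟ ♟ ♟ ♟ ♟
· · · · · · · ·
· ♟ · · · · · ·
· · · · · · · ♙
· · · · · · · ·
♙ ♙ ♙ ♙ ♙ ♙ ♙ ·
♖ ♘ ♗ ♕ ♔ ♗ ♘ ♖


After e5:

♜ ♞ ♝ ♛ ♚ ♝ ♞ ♜
♟ · ♟ ♟ · ♟ ♟ ♟
· · · · · · · ·
· ♟ · · ♟ · · ·
· · · · · · · ♙
· · · · · · · ·
♙ ♙ ♙ ♙ ♙ ♙ ♙ ·
♖ ♘ ♗ ♕ ♔ ♗ ♘ ♖



  a b c d e f g h
  ─────────────────
8│♜ ♞ ♝ ♛ ♚ ♝ ♞ ♜│8
7│♟ · ♟ ♟ · ♟ ♟ ♟│7
6│· · · · · · · ·│6
5│· ♟ · · ♟ · · ·│5
4│· · · · · · · ♙│4
3│· · · · · · · ·│3
2│♙ ♙ ♙ ♙ ♙ ♙ ♙ ·│2
1│♖ ♘ ♗ ♕ ♔ ♗ ♘ ♖│1
  ─────────────────
  a b c d e f g h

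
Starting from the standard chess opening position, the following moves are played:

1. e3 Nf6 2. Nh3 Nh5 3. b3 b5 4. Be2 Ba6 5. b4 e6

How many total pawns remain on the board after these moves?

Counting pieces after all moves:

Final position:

  a b c d e f g h
  ─────────────────
8│♜ ♞ · ♛ ♚ ♝ · ♜│8
7│♟ · ♟ ♟ · ♟ ♟ ♟│7
6│♝ · · · ♟ · · ·│6
5│· ♟ · · · · · ♞│5
4│· ♙ · · · · · ·│4
3│· · · · ♙ · · ♘│3
2│♙ · ♙ ♙ ♗ ♙ ♙ ♙│2
1│♖ ♘ ♗ ♕ ♔ · · ♖│1
  ─────────────────
  a b c d e f g h


16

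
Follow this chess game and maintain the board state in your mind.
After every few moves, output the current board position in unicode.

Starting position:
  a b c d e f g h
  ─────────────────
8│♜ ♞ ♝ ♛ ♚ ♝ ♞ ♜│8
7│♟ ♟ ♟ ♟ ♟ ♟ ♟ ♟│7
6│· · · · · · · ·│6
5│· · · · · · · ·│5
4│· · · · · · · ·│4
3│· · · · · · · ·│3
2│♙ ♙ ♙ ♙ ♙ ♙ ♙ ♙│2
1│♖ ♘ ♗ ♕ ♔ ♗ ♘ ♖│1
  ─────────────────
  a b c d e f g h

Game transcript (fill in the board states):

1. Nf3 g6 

  a b c d e f g h
  ─────────────────
8│♜ ♞ ♝ ♛ ♚ ♝ ♞ ♜│8
7│♟ ♟ ♟ ♟ ♟ ♟ · ♟│7
6│· · · · · · ♟ ·│6
5│· · · · · · · ·│5
4│· · · · · · · ·│4
3│· · · · · ♘ · ·│3
2│♙ ♙ ♙ ♙ ♙ ♙ ♙ ♙│2
1│♖ ♘ ♗ ♕ ♔ ♗ · ♖│1
  ─────────────────
  a b c d e f g h

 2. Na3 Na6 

  a b c d e f g h
  ─────────────────
8│♜ · ♝ ♛ ♚ ♝ ♞ ♜│8
7│♟ ♟ ♟ ♟ ♟ ♟ · ♟│7
6│♞ · · · · · ♟ ·│6
5│· · · · · · · ·│5
4│· · · · · · · ·│4
3│♘ · · · · ♘ · ·│3
2│♙ ♙ ♙ ♙ ♙ ♙ ♙ ♙│2
1│♖ · ♗ ♕ ♔ ♗ · ♖│1
  ─────────────────
  a b c d e f g h

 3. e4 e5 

  a b c d e f g h
  ─────────────────
8│♜ · ♝ ♛ ♚ ♝ ♞ ♜│8
7│♟ ♟ ♟ ♟ · ♟ · ♟│7
6│♞ · · · · · ♟ ·│6
5│· · · · ♟ · · ·│5
4│· · · · ♙ · · ·│4
3│♘ · · · · ♘ · ·│3
2│♙ ♙ ♙ ♙ · ♙ ♙ ♙│2
1│♖ · ♗ ♕ ♔ ♗ · ♖│1
  ─────────────────
  a b c d e f g h

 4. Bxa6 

  a b c d e f g h
  ─────────────────
8│♜ · ♝ ♛ ♚ ♝ ♞ ♜│8
7│♟ ♟ ♟ ♟ · ♟ · ♟│7
6│♗ · · · · · ♟ ·│6
5│· · · · ♟ · · ·│5
4│· · · · ♙ · · ·│4
3│♘ · · · · ♘ · ·│3
2│♙ ♙ ♙ ♙ · ♙ ♙ ♙│2
1│♖ · ♗ ♕ ♔ · · ♖│1
  ─────────────────
  a b c d e f g h


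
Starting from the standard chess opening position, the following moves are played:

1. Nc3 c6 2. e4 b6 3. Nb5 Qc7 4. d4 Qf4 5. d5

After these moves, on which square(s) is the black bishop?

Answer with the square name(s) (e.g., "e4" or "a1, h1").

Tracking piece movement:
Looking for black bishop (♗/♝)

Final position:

  a b c d e f g h
  ─────────────────
8│♜ ♞ ♝ · ♚ ♝ ♞ ♜│8
7│♟ · · ♟ ♟ ♟ ♟ ♟│7
6│· ♟ ♟ · · · · ·│6
5│· ♘ · ♙ · · · ·│5
4│· · · · ♙ ♛ · ·│4
3│· · · · · · · ·│3
2│♙ ♙ ♙ · · ♙ ♙ ♙│2
1│♖ · ♗ ♕ ♔ ♗ ♘ ♖│1
  ─────────────────
  a b c d e f g h


c8, f8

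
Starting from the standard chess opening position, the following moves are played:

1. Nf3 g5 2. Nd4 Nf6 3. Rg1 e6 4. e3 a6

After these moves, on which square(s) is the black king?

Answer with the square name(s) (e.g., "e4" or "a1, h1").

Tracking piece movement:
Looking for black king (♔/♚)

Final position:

  a b c d e f g h
  ─────────────────
8│♜ ♞ ♝ ♛ ♚ ♝ · ♜│8
7│· ♟ ♟ ♟ · ♟ · ♟│7
6│♟ · · · ♟ ♞ · ·│6
5│· · · · · · ♟ ·│5
4│· · · ♘ · · · ·│4
3│· · · · ♙ · · ·│3
2│♙ ♙ ♙ ♙ · ♙ ♙ ♙│2
1│♖ ♘ ♗ ♕ ♔ ♗ ♖ ·│1
  ─────────────────
  a b c d e f g h


e8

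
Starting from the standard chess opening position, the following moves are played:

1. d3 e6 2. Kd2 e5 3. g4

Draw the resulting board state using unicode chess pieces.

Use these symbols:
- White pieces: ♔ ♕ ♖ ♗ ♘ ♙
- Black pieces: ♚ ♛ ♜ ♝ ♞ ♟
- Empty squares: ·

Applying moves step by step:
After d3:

♜ ♞ ♝ ♛ ♚ ♝ ♞ ♜
♟ ♟ ♟ ♟ ♟ ♟ ♟ ♟
· · · · · · · ·
· · · · · · · ·
· · · · · · · ·
· · · ♙ · · · ·
♙ ♙ ♙ · ♙ ♙ ♙ ♙
♖ ♘ ♗ ♕ ♔ ♗ ♘ ♖


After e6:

♜ ♞ ♝ ♛ ♚ ♝ ♞ ♜
♟ ♟ ♟ ♟ · ♟ ♟ ♟
· · · · ♟ · · ·
· · · · · · · ·
· · · · · · · ·
· · · ♙ · · · ·
♙ ♙ ♙ · ♙ ♙ ♙ ♙
♖ ♘ ♗ ♕ ♔ ♗ ♘ ♖


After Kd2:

♜ ♞ ♝ ♛ ♚ ♝ ♞ ♜
♟ ♟ ♟ ♟ · ♟ ♟ ♟
· · · · ♟ · · ·
· · · · · · · ·
· · · · · · · ·
· · · ♙ · · · ·
♙ ♙ ♙ ♔ ♙ ♙ ♙ ♙
♖ ♘ ♗ ♕ · ♗ ♘ ♖


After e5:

♜ ♞ ♝ ♛ ♚ ♝ ♞ ♜
♟ ♟ ♟ ♟ · ♟ ♟ ♟
· · · · · · · ·
· · · · ♟ · · ·
· · · · · · · ·
· · · ♙ · · · ·
♙ ♙ ♙ ♔ ♙ ♙ ♙ ♙
♖ ♘ ♗ ♕ · ♗ ♘ ♖


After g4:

♜ ♞ ♝ ♛ ♚ ♝ ♞ ♜
♟ ♟ ♟ ♟ · ♟ ♟ ♟
· · · · · · · ·
· · · · ♟ · · ·
· · · · · · ♙ ·
· · · ♙ · · · ·
♙ ♙ ♙ ♔ ♙ ♙ · ♙
♖ ♘ ♗ ♕ · ♗ ♘ ♖



  a b c d e f g h
  ─────────────────
8│♜ ♞ ♝ ♛ ♚ ♝ ♞ ♜│8
7│♟ ♟ ♟ ♟ · ♟ ♟ ♟│7
6│· · · · · · · ·│6
5│· · · · ♟ · · ·│5
4│· · · · · · ♙ ·│4
3│· · · ♙ · · · ·│3
2│♙ ♙ ♙ ♔ ♙ ♙ · ♙│2
1│♖ ♘ ♗ ♕ · ♗ ♘ ♖│1
  ─────────────────
  a b c d e f g h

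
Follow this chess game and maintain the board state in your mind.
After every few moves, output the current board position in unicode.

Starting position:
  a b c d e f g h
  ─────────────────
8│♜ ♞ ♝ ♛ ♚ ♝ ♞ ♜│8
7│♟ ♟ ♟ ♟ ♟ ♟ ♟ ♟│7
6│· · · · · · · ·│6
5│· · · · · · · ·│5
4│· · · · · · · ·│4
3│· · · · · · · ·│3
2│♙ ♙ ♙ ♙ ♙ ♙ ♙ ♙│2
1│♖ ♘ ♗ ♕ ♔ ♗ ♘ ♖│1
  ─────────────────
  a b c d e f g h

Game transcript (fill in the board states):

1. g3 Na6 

  a b c d e f g h
  ─────────────────
8│♜ · ♝ ♛ ♚ ♝ ♞ ♜│8
7│♟ ♟ ♟ ♟ ♟ ♟ ♟ ♟│7
6│♞ · · · · · · ·│6
5│· · · · · · · ·│5
4│· · · · · · · ·│4
3│· · · · · · ♙ ·│3
2│♙ ♙ ♙ ♙ ♙ ♙ · ♙│2
1│♖ ♘ ♗ ♕ ♔ ♗ ♘ ♖│1
  ─────────────────
  a b c d e f g h

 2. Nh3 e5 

  a b c d e f g h
  ─────────────────
8│♜ · ♝ ♛ ♚ ♝ ♞ ♜│8
7│♟ ♟ ♟ ♟ · ♟ ♟ ♟│7
6│♞ · · · · · · ·│6
5│· · · · ♟ · · ·│5
4│· · · · · · · ·│4
3│· · · · · · ♙ ♘│3
2│♙ ♙ ♙ ♙ ♙ ♙ · ♙│2
1│♖ ♘ ♗ ♕ ♔ ♗ · ♖│1
  ─────────────────
  a b c d e f g h

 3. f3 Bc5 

  a b c d e f g h
  ─────────────────
8│♜ · ♝ ♛ ♚ · ♞ ♜│8
7│♟ ♟ ♟ ♟ · ♟ ♟ ♟│7
6│♞ · · · · · · ·│6
5│· · ♝ · ♟ · · ·│5
4│· · · · · · · ·│4
3│· · · · · ♙ ♙ ♘│3
2│♙ ♙ ♙ ♙ ♙ · · ♙│2
1│♖ ♘ ♗ ♕ ♔ ♗ · ♖│1
  ─────────────────
  a b c d e f g h

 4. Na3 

  a b c d e f g h
  ─────────────────
8│♜ · ♝ ♛ ♚ · ♞ ♜│8
7│♟ ♟ ♟ ♟ · ♟ ♟ ♟│7
6│♞ · · · · · · ·│6
5│· · ♝ · ♟ · · ·│5
4│· · · · · · · ·│4
3│♘ · · · · ♙ ♙ ♘│3
2│♙ ♙ ♙ ♙ ♙ · · ♙│2
1│♖ · ♗ ♕ ♔ ♗ · ♖│1
  ─────────────────
  a b c d e f g h


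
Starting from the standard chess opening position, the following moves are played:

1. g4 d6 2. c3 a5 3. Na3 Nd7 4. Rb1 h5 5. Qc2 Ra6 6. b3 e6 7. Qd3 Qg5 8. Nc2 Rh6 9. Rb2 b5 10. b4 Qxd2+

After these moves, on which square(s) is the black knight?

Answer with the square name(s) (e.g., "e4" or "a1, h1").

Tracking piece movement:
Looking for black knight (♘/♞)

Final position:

  a b c d e f g h
  ─────────────────
8│· · ♝ · ♚ ♝ ♞ ·│8
7│· · ♟ ♞ · ♟ ♟ ·│7
6│♜ · · ♟ ♟ · · ♜│6
5│♟ ♟ · · · · · ♟│5
4│· ♙ · · · · ♙ ·│4
3│· · ♙ ♕ · · · ·│3
2│♙ ♖ ♘ ♛ ♙ ♙ · ♙│2
1│· · ♗ · ♔ ♗ ♘ ♖│1
  ─────────────────
  a b c d e f g h


d7, g8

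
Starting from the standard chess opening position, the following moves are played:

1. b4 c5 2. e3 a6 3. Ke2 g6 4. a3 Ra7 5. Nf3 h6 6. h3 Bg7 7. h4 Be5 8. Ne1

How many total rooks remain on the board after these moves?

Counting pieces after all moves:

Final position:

  a b c d e f g h
  ─────────────────
8│· ♞ ♝ ♛ ♚ · ♞ ♜│8
7│♜ ♟ · ♟ ♟ ♟ · ·│7
6│♟ · · · · · ♟ ♟│6
5│· · ♟ · ♝ · · ·│5
4│· ♙ · · · · · ♙│4
3│♙ · · · ♙ · · ·│3
2│· · ♙ ♙ ♔ ♙ ♙ ·│2
1│♖ ♘ ♗ ♕ ♘ ♗ · ♖│1
  ─────────────────
  a b c d e f g h


4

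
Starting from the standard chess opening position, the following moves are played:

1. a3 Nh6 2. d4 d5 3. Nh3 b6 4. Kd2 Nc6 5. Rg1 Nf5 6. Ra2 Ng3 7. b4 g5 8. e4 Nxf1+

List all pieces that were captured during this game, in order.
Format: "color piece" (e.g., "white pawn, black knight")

Tracking captures:
  Nxf1+: captured white bishop

white bishop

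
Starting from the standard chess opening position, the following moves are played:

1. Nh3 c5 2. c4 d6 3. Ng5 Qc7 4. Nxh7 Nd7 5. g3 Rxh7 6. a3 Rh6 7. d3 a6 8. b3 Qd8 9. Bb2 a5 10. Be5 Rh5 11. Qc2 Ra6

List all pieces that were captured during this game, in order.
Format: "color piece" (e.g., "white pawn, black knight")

Tracking captures:
  Nxh7: captured black pawn
  Rxh7: captured white knight

black pawn, white knight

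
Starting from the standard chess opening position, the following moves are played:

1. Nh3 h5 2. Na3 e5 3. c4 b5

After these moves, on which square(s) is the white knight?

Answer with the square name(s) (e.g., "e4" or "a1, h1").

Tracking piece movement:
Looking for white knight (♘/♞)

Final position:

  a b c d e f g h
  ─────────────────
8│♜ ♞ ♝ ♛ ♚ ♝ ♞ ♜│8
7│♟ · ♟ ♟ · ♟ ♟ ·│7
6│· · · · · · · ·│6
5│· ♟ · · ♟ · · ♟│5
4│· · ♙ · · · · ·│4
3│♘ · · · · · · ♘│3
2│♙ ♙ · ♙ ♙ ♙ ♙ ♙│2
1│♖ · ♗ ♕ ♔ ♗ · ♖│1
  ─────────────────
  a b c d e f g h


a3, h3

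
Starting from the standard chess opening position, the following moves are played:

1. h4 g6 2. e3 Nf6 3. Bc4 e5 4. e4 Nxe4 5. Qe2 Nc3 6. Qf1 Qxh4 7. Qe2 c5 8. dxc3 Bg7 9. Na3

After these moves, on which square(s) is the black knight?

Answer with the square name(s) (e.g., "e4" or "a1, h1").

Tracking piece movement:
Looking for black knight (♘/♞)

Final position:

  a b c d e f g h
  ─────────────────
8│♜ ♞ ♝ · ♚ · · ♜│8
7│♟ ♟ · ♟ · ♟ ♝ ♟│7
6│· · · · · · ♟ ·│6
5│· · ♟ · ♟ · · ·│5
4│· · ♗ · · · · ♛│4
3│♘ · ♙ · · · · ·│3
2│♙ ♙ ♙ · ♕ ♙ ♙ ·│2
1│♖ · ♗ · ♔ · ♘ ♖│1
  ─────────────────
  a b c d e f g h


b8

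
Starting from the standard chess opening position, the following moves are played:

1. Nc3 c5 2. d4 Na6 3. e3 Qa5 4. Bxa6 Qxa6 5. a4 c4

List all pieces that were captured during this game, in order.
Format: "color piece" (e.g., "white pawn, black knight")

Tracking captures:
  Bxa6: captured black knight
  Qxa6: captured white bishop

black knight, white bishop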